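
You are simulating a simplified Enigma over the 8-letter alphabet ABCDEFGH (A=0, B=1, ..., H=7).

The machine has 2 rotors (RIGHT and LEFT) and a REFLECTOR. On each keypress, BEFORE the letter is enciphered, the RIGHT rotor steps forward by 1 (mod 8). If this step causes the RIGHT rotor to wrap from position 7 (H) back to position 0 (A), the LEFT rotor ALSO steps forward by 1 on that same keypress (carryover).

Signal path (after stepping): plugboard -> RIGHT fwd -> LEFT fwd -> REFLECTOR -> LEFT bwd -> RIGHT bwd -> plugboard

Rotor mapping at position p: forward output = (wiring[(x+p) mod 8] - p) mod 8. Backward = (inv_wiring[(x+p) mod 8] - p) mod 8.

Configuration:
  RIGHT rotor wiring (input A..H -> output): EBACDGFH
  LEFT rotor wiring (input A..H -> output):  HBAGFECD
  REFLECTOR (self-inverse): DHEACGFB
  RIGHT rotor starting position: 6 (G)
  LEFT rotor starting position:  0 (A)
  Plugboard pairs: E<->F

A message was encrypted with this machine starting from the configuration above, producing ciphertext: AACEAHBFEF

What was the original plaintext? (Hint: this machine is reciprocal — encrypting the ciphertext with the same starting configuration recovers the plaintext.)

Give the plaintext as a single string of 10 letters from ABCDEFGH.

Char 1 ('A'): step: R->7, L=0; A->plug->A->R->A->L->H->refl->B->L'->B->R'->D->plug->D
Char 2 ('A'): step: R->0, L->1 (L advanced); A->plug->A->R->E->L->D->refl->A->L'->A->R'->C->plug->C
Char 3 ('C'): step: R->1, L=1; C->plug->C->R->B->L->H->refl->B->L'->F->R'->E->plug->F
Char 4 ('E'): step: R->2, L=1; E->plug->F->R->F->L->B->refl->H->L'->B->R'->C->plug->C
Char 5 ('A'): step: R->3, L=1; A->plug->A->R->H->L->G->refl->F->L'->C->R'->D->plug->D
Char 6 ('H'): step: R->4, L=1; H->plug->H->R->G->L->C->refl->E->L'->D->R'->D->plug->D
Char 7 ('B'): step: R->5, L=1; B->plug->B->R->A->L->A->refl->D->L'->E->R'->E->plug->F
Char 8 ('F'): step: R->6, L=1; F->plug->E->R->C->L->F->refl->G->L'->H->R'->A->plug->A
Char 9 ('E'): step: R->7, L=1; E->plug->F->R->E->L->D->refl->A->L'->A->R'->A->plug->A
Char 10 ('F'): step: R->0, L->2 (L advanced); F->plug->E->R->D->L->C->refl->E->L'->B->R'->B->plug->B

Answer: DCFCDDFAAB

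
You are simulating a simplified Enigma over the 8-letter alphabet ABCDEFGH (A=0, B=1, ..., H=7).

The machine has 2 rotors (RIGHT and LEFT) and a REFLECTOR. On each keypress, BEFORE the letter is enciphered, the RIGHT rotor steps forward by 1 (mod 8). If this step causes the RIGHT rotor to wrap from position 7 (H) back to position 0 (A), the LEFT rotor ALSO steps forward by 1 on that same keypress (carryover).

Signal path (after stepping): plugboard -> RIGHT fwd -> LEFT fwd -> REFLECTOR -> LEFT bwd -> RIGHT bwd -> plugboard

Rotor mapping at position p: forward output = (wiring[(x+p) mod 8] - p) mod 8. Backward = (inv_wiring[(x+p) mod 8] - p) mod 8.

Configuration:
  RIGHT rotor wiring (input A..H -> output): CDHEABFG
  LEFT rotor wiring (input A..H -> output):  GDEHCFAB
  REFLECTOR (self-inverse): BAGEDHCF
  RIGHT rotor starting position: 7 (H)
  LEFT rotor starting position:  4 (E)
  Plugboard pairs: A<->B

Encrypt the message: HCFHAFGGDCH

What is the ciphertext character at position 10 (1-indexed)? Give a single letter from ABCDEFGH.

Char 1 ('H'): step: R->0, L->5 (L advanced); H->plug->H->R->G->L->C->refl->G->L'->E->R'->D->plug->D
Char 2 ('C'): step: R->1, L=5; C->plug->C->R->D->L->B->refl->A->L'->A->R'->E->plug->E
Char 3 ('F'): step: R->2, L=5; F->plug->F->R->E->L->G->refl->C->L'->G->R'->C->plug->C
Char 4 ('H'): step: R->3, L=5; H->plug->H->R->E->L->G->refl->C->L'->G->R'->C->plug->C
Char 5 ('A'): step: R->4, L=5; A->plug->B->R->F->L->H->refl->F->L'->H->R'->F->plug->F
Char 6 ('F'): step: R->5, L=5; F->plug->F->R->C->L->E->refl->D->L'->B->R'->C->plug->C
Char 7 ('G'): step: R->6, L=5; G->plug->G->R->C->L->E->refl->D->L'->B->R'->E->plug->E
Char 8 ('G'): step: R->7, L=5; G->plug->G->R->C->L->E->refl->D->L'->B->R'->F->plug->F
Char 9 ('D'): step: R->0, L->6 (L advanced); D->plug->D->R->E->L->G->refl->C->L'->A->R'->E->plug->E
Char 10 ('C'): step: R->1, L=6; C->plug->C->R->D->L->F->refl->H->L'->H->R'->D->plug->D

D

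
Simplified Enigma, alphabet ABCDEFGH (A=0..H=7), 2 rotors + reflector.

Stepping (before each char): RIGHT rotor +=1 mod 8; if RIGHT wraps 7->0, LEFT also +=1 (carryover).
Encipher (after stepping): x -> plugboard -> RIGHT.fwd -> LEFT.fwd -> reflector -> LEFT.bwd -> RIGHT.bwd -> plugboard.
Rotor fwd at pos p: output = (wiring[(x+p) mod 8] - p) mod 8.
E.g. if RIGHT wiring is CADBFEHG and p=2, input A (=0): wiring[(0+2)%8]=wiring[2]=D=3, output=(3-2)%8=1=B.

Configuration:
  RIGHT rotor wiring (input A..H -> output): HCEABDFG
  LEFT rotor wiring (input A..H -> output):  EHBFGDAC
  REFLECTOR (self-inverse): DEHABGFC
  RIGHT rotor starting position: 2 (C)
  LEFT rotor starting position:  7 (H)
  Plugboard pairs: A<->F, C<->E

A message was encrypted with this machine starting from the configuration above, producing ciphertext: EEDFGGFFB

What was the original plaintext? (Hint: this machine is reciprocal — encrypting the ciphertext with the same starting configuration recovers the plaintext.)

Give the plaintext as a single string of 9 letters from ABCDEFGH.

Char 1 ('E'): step: R->3, L=7; E->plug->C->R->A->L->D->refl->A->L'->C->R'->D->plug->D
Char 2 ('E'): step: R->4, L=7; E->plug->C->R->B->L->F->refl->G->L'->E->R'->H->plug->H
Char 3 ('D'): step: R->5, L=7; D->plug->D->R->C->L->A->refl->D->L'->A->R'->B->plug->B
Char 4 ('F'): step: R->6, L=7; F->plug->A->R->H->L->B->refl->E->L'->G->R'->E->plug->C
Char 5 ('G'): step: R->7, L=7; G->plug->G->R->E->L->G->refl->F->L'->B->R'->E->plug->C
Char 6 ('G'): step: R->0, L->0 (L advanced); G->plug->G->R->F->L->D->refl->A->L'->G->R'->H->plug->H
Char 7 ('F'): step: R->1, L=0; F->plug->A->R->B->L->H->refl->C->L'->H->R'->C->plug->E
Char 8 ('F'): step: R->2, L=0; F->plug->A->R->C->L->B->refl->E->L'->A->R'->H->plug->H
Char 9 ('B'): step: R->3, L=0; B->plug->B->R->G->L->A->refl->D->L'->F->R'->A->plug->F

Answer: DHBCCHEHF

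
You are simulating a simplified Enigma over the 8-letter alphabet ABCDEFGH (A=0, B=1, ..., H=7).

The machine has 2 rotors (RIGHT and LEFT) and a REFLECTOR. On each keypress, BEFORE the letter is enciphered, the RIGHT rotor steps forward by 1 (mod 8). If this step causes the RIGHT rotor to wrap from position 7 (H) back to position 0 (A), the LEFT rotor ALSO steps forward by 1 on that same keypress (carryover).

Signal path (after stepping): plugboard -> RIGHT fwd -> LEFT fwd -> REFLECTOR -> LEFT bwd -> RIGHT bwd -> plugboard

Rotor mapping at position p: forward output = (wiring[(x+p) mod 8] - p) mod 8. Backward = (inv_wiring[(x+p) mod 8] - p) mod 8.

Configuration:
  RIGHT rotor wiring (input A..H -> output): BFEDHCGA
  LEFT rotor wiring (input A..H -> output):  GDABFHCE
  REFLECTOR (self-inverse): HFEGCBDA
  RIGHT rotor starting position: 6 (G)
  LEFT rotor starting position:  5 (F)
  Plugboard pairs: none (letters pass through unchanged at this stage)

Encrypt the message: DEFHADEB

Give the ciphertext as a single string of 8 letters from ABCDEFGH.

Answer: EDEGBGDE

Derivation:
Char 1 ('D'): step: R->7, L=5; D->plug->D->R->F->L->D->refl->G->L'->E->R'->E->plug->E
Char 2 ('E'): step: R->0, L->6 (L advanced); E->plug->E->R->H->L->B->refl->F->L'->D->R'->D->plug->D
Char 3 ('F'): step: R->1, L=6; F->plug->F->R->F->L->D->refl->G->L'->B->R'->E->plug->E
Char 4 ('H'): step: R->2, L=6; H->plug->H->R->D->L->F->refl->B->L'->H->R'->G->plug->G
Char 5 ('A'): step: R->3, L=6; A->plug->A->R->A->L->E->refl->C->L'->E->R'->B->plug->B
Char 6 ('D'): step: R->4, L=6; D->plug->D->R->E->L->C->refl->E->L'->A->R'->G->plug->G
Char 7 ('E'): step: R->5, L=6; E->plug->E->R->A->L->E->refl->C->L'->E->R'->D->plug->D
Char 8 ('B'): step: R->6, L=6; B->plug->B->R->C->L->A->refl->H->L'->G->R'->E->plug->E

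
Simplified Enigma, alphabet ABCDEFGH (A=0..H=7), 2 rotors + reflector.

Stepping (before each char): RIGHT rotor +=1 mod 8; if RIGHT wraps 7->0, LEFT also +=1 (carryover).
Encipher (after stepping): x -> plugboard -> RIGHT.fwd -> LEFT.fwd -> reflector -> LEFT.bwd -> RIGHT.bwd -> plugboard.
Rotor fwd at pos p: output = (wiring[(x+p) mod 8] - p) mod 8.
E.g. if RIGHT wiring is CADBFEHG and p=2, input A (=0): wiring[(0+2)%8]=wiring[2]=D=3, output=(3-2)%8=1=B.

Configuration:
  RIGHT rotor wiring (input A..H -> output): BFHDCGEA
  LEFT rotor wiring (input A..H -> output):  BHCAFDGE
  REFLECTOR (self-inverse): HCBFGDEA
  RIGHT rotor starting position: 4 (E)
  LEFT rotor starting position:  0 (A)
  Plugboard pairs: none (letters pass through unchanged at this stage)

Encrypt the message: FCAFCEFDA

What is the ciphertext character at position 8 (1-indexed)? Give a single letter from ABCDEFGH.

Char 1 ('F'): step: R->5, L=0; F->plug->F->R->C->L->C->refl->B->L'->A->R'->E->plug->E
Char 2 ('C'): step: R->6, L=0; C->plug->C->R->D->L->A->refl->H->L'->B->R'->E->plug->E
Char 3 ('A'): step: R->7, L=0; A->plug->A->R->B->L->H->refl->A->L'->D->R'->F->plug->F
Char 4 ('F'): step: R->0, L->1 (L advanced); F->plug->F->R->G->L->D->refl->F->L'->F->R'->B->plug->B
Char 5 ('C'): step: R->1, L=1; C->plug->C->R->C->L->H->refl->A->L'->H->R'->G->plug->G
Char 6 ('E'): step: R->2, L=1; E->plug->E->R->C->L->H->refl->A->L'->H->R'->G->plug->G
Char 7 ('F'): step: R->3, L=1; F->plug->F->R->G->L->D->refl->F->L'->F->R'->E->plug->E
Char 8 ('D'): step: R->4, L=1; D->plug->D->R->E->L->C->refl->B->L'->B->R'->F->plug->F

F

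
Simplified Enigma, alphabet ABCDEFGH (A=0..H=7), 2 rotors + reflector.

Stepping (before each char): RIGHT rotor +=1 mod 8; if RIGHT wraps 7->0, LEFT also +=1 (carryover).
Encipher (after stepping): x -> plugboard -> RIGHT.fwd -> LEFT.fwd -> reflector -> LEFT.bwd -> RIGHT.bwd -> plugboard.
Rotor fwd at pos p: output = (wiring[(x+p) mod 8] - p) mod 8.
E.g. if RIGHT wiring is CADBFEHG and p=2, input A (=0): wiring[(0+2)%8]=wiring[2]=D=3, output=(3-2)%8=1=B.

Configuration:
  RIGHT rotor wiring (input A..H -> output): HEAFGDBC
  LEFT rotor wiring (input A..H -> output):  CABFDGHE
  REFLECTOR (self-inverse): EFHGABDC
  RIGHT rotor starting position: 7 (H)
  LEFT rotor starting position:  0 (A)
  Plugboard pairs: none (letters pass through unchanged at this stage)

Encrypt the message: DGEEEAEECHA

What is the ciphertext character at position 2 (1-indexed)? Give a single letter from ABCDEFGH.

Char 1 ('D'): step: R->0, L->1 (L advanced); D->plug->D->R->F->L->G->refl->D->L'->G->R'->E->plug->E
Char 2 ('G'): step: R->1, L=1; G->plug->G->R->B->L->A->refl->E->L'->C->R'->E->plug->E

E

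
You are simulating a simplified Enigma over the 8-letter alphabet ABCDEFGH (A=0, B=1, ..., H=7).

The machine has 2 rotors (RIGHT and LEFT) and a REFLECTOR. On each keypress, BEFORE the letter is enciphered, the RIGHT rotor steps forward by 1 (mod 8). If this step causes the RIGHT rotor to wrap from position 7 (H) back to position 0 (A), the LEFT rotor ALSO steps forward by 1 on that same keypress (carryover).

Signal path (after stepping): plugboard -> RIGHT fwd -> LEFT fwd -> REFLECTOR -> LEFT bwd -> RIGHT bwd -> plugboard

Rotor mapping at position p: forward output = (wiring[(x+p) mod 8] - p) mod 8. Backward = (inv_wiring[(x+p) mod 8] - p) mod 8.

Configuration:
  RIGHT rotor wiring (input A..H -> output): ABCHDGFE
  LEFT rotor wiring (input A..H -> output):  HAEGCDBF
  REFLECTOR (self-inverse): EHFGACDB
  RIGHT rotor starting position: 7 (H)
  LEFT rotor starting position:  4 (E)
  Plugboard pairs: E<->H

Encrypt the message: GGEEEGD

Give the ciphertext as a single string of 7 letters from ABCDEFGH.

Char 1 ('G'): step: R->0, L->5 (L advanced); G->plug->G->R->F->L->H->refl->B->L'->G->R'->F->plug->F
Char 2 ('G'): step: R->1, L=5; G->plug->G->R->D->L->C->refl->F->L'->H->R'->H->plug->E
Char 3 ('E'): step: R->2, L=5; E->plug->H->R->H->L->F->refl->C->L'->D->R'->E->plug->H
Char 4 ('E'): step: R->3, L=5; E->plug->H->R->H->L->F->refl->C->L'->D->R'->C->plug->C
Char 5 ('E'): step: R->4, L=5; E->plug->H->R->D->L->C->refl->F->L'->H->R'->A->plug->A
Char 6 ('G'): step: R->5, L=5; G->plug->G->R->C->L->A->refl->E->L'->B->R'->A->plug->A
Char 7 ('D'): step: R->6, L=5; D->plug->D->R->D->L->C->refl->F->L'->H->R'->A->plug->A

Answer: FEHCAAA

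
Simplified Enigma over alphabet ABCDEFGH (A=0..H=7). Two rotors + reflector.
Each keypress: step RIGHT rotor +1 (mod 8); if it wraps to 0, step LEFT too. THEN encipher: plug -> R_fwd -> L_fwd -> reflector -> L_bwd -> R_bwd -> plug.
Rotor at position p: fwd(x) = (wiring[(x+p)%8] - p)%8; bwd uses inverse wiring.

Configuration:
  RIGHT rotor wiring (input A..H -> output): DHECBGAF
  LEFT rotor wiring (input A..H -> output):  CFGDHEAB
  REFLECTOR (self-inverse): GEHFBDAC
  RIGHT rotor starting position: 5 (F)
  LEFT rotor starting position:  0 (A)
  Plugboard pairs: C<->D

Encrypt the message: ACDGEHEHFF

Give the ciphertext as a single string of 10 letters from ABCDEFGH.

Answer: EGEDFGGACC

Derivation:
Char 1 ('A'): step: R->6, L=0; A->plug->A->R->C->L->G->refl->A->L'->G->R'->E->plug->E
Char 2 ('C'): step: R->7, L=0; C->plug->D->R->F->L->E->refl->B->L'->H->R'->G->plug->G
Char 3 ('D'): step: R->0, L->1 (L advanced); D->plug->C->R->E->L->D->refl->F->L'->B->R'->E->plug->E
Char 4 ('G'): step: R->1, L=1; G->plug->G->R->E->L->D->refl->F->L'->B->R'->C->plug->D
Char 5 ('E'): step: R->2, L=1; E->plug->E->R->G->L->A->refl->G->L'->D->R'->F->plug->F
Char 6 ('H'): step: R->3, L=1; H->plug->H->R->B->L->F->refl->D->L'->E->R'->G->plug->G
Char 7 ('E'): step: R->4, L=1; E->plug->E->R->H->L->B->refl->E->L'->A->R'->G->plug->G
Char 8 ('H'): step: R->5, L=1; H->plug->H->R->E->L->D->refl->F->L'->B->R'->A->plug->A
Char 9 ('F'): step: R->6, L=1; F->plug->F->R->E->L->D->refl->F->L'->B->R'->D->plug->C
Char 10 ('F'): step: R->7, L=1; F->plug->F->R->C->L->C->refl->H->L'->F->R'->D->plug->C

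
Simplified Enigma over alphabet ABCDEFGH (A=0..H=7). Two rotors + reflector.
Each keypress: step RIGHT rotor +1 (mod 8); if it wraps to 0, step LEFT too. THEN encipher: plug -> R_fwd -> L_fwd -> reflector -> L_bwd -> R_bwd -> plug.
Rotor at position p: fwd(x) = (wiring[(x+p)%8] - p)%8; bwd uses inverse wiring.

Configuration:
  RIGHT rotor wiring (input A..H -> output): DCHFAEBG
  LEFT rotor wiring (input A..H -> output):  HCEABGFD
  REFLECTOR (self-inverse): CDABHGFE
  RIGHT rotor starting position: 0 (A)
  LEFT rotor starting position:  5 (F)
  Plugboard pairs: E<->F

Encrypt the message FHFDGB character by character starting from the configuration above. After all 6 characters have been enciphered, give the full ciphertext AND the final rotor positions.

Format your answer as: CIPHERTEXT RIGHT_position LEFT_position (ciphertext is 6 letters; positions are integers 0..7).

Answer: ACCADH 6 5

Derivation:
Char 1 ('F'): step: R->1, L=5; F->plug->E->R->D->L->C->refl->A->L'->B->R'->A->plug->A
Char 2 ('H'): step: R->2, L=5; H->plug->H->R->A->L->B->refl->D->L'->G->R'->C->plug->C
Char 3 ('F'): step: R->3, L=5; F->plug->E->R->D->L->C->refl->A->L'->B->R'->C->plug->C
Char 4 ('D'): step: R->4, L=5; D->plug->D->R->C->L->G->refl->F->L'->E->R'->A->plug->A
Char 5 ('G'): step: R->5, L=5; G->plug->G->R->A->L->B->refl->D->L'->G->R'->D->plug->D
Char 6 ('B'): step: R->6, L=5; B->plug->B->R->A->L->B->refl->D->L'->G->R'->H->plug->H
Final: ciphertext=ACCADH, RIGHT=6, LEFT=5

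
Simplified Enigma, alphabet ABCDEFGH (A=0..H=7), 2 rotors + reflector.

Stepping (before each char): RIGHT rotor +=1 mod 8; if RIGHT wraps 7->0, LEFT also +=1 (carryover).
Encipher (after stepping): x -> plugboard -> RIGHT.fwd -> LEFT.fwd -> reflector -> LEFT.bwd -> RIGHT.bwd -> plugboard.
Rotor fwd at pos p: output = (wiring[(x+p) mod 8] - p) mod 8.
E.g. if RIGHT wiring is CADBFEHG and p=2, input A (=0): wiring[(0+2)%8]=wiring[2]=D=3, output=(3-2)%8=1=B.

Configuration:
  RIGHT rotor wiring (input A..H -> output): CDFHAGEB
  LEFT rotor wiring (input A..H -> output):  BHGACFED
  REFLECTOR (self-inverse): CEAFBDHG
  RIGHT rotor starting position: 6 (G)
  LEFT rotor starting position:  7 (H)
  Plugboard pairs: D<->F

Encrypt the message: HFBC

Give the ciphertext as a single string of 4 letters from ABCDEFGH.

Char 1 ('H'): step: R->7, L=7; H->plug->H->R->F->L->D->refl->F->L'->H->R'->G->plug->G
Char 2 ('F'): step: R->0, L->0 (L advanced); F->plug->D->R->H->L->D->refl->F->L'->F->R'->C->plug->C
Char 3 ('B'): step: R->1, L=0; B->plug->B->R->E->L->C->refl->A->L'->D->R'->F->plug->D
Char 4 ('C'): step: R->2, L=0; C->plug->C->R->G->L->E->refl->B->L'->A->R'->G->plug->G

Answer: GCDG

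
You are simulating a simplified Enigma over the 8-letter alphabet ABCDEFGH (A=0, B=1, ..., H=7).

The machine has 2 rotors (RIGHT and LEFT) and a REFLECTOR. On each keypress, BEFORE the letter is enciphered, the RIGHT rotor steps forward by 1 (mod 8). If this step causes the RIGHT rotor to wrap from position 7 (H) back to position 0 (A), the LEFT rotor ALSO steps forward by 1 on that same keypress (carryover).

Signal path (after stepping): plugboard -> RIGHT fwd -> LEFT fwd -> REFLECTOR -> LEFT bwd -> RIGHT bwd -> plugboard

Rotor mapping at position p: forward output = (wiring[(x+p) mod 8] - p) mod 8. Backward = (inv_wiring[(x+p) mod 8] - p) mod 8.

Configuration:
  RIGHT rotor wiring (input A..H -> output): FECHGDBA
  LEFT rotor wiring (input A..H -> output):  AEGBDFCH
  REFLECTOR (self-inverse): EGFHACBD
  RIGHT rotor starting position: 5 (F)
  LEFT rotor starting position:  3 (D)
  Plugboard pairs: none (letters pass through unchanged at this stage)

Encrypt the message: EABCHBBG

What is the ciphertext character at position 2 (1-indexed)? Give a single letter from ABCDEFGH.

Char 1 ('E'): step: R->6, L=3; E->plug->E->R->E->L->E->refl->A->L'->B->R'->F->plug->F
Char 2 ('A'): step: R->7, L=3; A->plug->A->R->B->L->A->refl->E->L'->E->R'->G->plug->G

G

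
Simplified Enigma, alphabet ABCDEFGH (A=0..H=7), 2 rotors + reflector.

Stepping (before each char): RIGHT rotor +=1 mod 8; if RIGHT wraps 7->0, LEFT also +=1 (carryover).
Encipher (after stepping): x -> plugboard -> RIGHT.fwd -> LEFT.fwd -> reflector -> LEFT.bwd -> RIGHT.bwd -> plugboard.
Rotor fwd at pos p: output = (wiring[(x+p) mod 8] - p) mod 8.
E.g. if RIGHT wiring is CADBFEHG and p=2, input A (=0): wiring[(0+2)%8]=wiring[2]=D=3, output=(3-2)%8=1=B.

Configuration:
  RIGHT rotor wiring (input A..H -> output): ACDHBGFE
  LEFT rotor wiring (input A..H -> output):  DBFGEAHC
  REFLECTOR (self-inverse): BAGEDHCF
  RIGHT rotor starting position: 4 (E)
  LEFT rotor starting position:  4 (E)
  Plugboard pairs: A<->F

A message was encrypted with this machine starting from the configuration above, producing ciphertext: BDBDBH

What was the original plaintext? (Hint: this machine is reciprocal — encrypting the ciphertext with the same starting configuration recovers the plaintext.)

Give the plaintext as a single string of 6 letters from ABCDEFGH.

Char 1 ('B'): step: R->5, L=4; B->plug->B->R->A->L->A->refl->B->L'->G->R'->F->plug->A
Char 2 ('D'): step: R->6, L=4; D->plug->D->R->E->L->H->refl->F->L'->F->R'->E->plug->E
Char 3 ('B'): step: R->7, L=4; B->plug->B->R->B->L->E->refl->D->L'->C->R'->F->plug->A
Char 4 ('D'): step: R->0, L->5 (L advanced); D->plug->D->R->H->L->H->refl->F->L'->C->R'->B->plug->B
Char 5 ('B'): step: R->1, L=5; B->plug->B->R->C->L->F->refl->H->L'->H->R'->H->plug->H
Char 6 ('H'): step: R->2, L=5; H->plug->H->R->A->L->D->refl->E->L'->E->R'->D->plug->D

Answer: AEABHD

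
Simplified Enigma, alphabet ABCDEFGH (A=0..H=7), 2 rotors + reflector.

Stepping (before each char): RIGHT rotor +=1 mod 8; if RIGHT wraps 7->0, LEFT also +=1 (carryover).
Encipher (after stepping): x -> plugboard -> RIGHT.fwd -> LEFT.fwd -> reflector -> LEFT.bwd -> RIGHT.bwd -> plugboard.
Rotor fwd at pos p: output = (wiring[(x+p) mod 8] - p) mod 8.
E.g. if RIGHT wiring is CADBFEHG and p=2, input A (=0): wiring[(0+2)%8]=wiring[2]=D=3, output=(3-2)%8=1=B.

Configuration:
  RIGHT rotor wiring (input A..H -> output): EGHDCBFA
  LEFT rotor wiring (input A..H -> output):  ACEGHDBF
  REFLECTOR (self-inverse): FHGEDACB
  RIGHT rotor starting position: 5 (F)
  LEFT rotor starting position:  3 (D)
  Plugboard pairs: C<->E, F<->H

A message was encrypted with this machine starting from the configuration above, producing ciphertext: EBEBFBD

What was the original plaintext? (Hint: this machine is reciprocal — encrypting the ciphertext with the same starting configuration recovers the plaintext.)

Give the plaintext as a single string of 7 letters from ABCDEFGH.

Answer: AGGEECC

Derivation:
Char 1 ('E'): step: R->6, L=3; E->plug->C->R->G->L->H->refl->B->L'->H->R'->A->plug->A
Char 2 ('B'): step: R->7, L=3; B->plug->B->R->F->L->F->refl->A->L'->C->R'->G->plug->G
Char 3 ('E'): step: R->0, L->4 (L advanced); E->plug->C->R->H->L->C->refl->G->L'->F->R'->G->plug->G
Char 4 ('B'): step: R->1, L=4; B->plug->B->R->G->L->A->refl->F->L'->C->R'->C->plug->E
Char 5 ('F'): step: R->2, L=4; F->plug->H->R->E->L->E->refl->D->L'->A->R'->C->plug->E
Char 6 ('B'): step: R->3, L=4; B->plug->B->R->H->L->C->refl->G->L'->F->R'->E->plug->C
Char 7 ('D'): step: R->4, L=4; D->plug->D->R->E->L->E->refl->D->L'->A->R'->E->plug->C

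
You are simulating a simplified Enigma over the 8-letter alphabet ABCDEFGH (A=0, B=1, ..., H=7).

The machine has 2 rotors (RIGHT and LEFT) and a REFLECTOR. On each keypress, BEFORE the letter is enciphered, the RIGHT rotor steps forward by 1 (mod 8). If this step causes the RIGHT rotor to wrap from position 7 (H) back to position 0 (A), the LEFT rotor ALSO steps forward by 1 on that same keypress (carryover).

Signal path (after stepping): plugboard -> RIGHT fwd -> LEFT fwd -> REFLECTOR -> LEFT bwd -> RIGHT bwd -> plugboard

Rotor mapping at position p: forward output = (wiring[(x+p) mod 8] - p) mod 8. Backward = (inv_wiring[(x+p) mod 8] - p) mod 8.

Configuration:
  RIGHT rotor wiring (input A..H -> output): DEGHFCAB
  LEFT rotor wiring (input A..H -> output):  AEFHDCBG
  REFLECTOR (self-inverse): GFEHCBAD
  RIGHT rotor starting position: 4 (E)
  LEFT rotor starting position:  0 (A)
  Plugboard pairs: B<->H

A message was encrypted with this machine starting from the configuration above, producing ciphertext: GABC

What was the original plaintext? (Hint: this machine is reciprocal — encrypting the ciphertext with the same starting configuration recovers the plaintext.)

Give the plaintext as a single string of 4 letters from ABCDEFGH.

Answer: DDCH

Derivation:
Char 1 ('G'): step: R->5, L=0; G->plug->G->R->C->L->F->refl->B->L'->G->R'->D->plug->D
Char 2 ('A'): step: R->6, L=0; A->plug->A->R->C->L->F->refl->B->L'->G->R'->D->plug->D
Char 3 ('B'): step: R->7, L=0; B->plug->H->R->B->L->E->refl->C->L'->F->R'->C->plug->C
Char 4 ('C'): step: R->0, L->1 (L advanced); C->plug->C->R->G->L->F->refl->B->L'->E->R'->B->plug->H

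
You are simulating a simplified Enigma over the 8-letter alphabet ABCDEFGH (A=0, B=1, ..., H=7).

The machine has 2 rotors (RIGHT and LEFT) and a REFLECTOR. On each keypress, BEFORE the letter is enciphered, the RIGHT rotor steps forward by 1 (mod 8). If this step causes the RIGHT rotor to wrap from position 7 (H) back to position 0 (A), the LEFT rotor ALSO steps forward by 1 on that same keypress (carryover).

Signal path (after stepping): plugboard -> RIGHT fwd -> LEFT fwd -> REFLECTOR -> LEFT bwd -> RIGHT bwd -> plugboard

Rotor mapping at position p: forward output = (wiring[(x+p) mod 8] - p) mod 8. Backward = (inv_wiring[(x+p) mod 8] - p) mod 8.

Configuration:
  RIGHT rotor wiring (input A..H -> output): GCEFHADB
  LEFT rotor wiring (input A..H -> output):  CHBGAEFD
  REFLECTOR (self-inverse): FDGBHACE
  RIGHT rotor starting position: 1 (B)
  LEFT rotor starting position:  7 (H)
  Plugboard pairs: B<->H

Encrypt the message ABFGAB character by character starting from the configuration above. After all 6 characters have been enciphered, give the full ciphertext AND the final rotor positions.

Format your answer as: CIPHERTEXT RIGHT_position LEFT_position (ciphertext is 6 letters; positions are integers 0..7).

Char 1 ('A'): step: R->2, L=7; A->plug->A->R->C->L->A->refl->F->L'->G->R'->D->plug->D
Char 2 ('B'): step: R->3, L=7; B->plug->H->R->B->L->D->refl->B->L'->F->R'->C->plug->C
Char 3 ('F'): step: R->4, L=7; F->plug->F->R->G->L->F->refl->A->L'->C->R'->E->plug->E
Char 4 ('G'): step: R->5, L=7; G->plug->G->R->A->L->E->refl->H->L'->E->R'->C->plug->C
Char 5 ('A'): step: R->6, L=7; A->plug->A->R->F->L->B->refl->D->L'->B->R'->G->plug->G
Char 6 ('B'): step: R->7, L=7; B->plug->H->R->E->L->H->refl->E->L'->A->R'->F->plug->F
Final: ciphertext=DCECGF, RIGHT=7, LEFT=7

Answer: DCECGF 7 7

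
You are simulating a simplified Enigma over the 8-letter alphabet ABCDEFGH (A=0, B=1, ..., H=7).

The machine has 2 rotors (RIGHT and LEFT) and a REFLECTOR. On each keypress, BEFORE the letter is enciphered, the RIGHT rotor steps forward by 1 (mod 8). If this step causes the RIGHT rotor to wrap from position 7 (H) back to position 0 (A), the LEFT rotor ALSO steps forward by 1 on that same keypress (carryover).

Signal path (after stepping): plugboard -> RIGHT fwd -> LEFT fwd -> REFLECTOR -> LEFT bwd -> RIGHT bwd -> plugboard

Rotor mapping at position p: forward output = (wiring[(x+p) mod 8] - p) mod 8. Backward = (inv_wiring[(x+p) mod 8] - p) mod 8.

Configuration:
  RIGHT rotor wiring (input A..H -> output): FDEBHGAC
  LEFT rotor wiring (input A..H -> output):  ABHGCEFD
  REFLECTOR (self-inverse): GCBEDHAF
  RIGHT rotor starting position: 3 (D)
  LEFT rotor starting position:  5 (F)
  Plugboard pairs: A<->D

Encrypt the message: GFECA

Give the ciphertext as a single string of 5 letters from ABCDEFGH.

Answer: FAADG

Derivation:
Char 1 ('G'): step: R->4, L=5; G->plug->G->R->A->L->H->refl->F->L'->H->R'->F->plug->F
Char 2 ('F'): step: R->5, L=5; F->plug->F->R->H->L->F->refl->H->L'->A->R'->D->plug->A
Char 3 ('E'): step: R->6, L=5; E->plug->E->R->G->L->B->refl->C->L'->F->R'->D->plug->A
Char 4 ('C'): step: R->7, L=5; C->plug->C->R->E->L->E->refl->D->L'->D->R'->A->plug->D
Char 5 ('A'): step: R->0, L->6 (L advanced); A->plug->D->R->B->L->F->refl->H->L'->A->R'->G->plug->G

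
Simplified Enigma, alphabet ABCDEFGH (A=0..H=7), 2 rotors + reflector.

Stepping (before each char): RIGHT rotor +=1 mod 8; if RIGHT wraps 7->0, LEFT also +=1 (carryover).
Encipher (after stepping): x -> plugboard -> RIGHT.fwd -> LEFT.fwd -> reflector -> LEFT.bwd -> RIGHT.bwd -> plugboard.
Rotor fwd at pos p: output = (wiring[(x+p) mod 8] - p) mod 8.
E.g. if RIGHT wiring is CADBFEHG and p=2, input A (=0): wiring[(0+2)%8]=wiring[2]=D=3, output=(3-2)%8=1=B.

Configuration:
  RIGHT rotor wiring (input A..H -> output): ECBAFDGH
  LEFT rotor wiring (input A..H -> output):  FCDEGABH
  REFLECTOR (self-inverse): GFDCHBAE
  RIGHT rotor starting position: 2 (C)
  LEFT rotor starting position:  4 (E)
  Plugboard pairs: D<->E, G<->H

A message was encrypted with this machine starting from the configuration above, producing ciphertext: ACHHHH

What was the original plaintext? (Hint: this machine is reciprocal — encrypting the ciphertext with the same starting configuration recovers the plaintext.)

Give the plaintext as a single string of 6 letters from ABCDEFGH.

Char 1 ('A'): step: R->3, L=4; A->plug->A->R->F->L->G->refl->A->L'->H->R'->G->plug->H
Char 2 ('C'): step: R->4, L=4; C->plug->C->R->C->L->F->refl->B->L'->E->R'->H->plug->G
Char 3 ('H'): step: R->5, L=4; H->plug->G->R->D->L->D->refl->C->L'->A->R'->H->plug->G
Char 4 ('H'): step: R->6, L=4; H->plug->G->R->H->L->A->refl->G->L'->F->R'->H->plug->G
Char 5 ('H'): step: R->7, L=4; H->plug->G->R->E->L->B->refl->F->L'->C->R'->D->plug->E
Char 6 ('H'): step: R->0, L->5 (L advanced); H->plug->G->R->G->L->H->refl->E->L'->B->R'->C->plug->C

Answer: HGGGEC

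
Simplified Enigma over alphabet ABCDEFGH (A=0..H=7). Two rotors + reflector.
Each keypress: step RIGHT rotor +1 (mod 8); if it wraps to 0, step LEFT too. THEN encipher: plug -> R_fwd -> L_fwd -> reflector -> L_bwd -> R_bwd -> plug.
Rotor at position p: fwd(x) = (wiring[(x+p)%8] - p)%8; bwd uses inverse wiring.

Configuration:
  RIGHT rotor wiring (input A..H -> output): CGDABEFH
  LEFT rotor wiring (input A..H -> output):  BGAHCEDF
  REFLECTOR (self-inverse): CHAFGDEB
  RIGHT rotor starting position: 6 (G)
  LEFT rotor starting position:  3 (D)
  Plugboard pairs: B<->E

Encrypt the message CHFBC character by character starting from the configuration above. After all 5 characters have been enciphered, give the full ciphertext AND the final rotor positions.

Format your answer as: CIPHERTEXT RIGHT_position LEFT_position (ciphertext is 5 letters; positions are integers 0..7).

Char 1 ('C'): step: R->7, L=3; C->plug->C->R->H->L->F->refl->D->L'->G->R'->H->plug->H
Char 2 ('H'): step: R->0, L->4 (L advanced); H->plug->H->R->H->L->D->refl->F->L'->E->R'->F->plug->F
Char 3 ('F'): step: R->1, L=4; F->plug->F->R->E->L->F->refl->D->L'->H->R'->C->plug->C
Char 4 ('B'): step: R->2, L=4; B->plug->E->R->D->L->B->refl->H->L'->C->R'->D->plug->D
Char 5 ('C'): step: R->3, L=4; C->plug->C->R->B->L->A->refl->C->L'->F->R'->A->plug->A
Final: ciphertext=HFCDA, RIGHT=3, LEFT=4

Answer: HFCDA 3 4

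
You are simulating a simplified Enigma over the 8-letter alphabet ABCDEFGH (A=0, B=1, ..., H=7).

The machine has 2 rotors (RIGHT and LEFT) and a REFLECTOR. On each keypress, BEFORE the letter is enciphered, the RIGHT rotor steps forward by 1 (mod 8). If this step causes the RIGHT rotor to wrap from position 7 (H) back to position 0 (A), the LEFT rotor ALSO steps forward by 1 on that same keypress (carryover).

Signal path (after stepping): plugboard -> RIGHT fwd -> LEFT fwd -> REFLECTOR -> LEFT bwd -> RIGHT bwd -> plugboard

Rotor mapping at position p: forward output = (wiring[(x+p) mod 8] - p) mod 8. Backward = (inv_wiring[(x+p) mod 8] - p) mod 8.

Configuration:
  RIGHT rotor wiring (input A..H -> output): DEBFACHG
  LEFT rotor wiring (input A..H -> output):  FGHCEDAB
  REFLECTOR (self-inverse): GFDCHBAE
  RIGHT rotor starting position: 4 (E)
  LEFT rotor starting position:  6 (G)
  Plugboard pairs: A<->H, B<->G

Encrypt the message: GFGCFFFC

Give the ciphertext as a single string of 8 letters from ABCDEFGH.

Answer: HAHHADDA

Derivation:
Char 1 ('G'): step: R->5, L=6; G->plug->B->R->C->L->H->refl->E->L'->F->R'->A->plug->H
Char 2 ('F'): step: R->6, L=6; F->plug->F->R->H->L->F->refl->B->L'->E->R'->H->plug->A
Char 3 ('G'): step: R->7, L=6; G->plug->B->R->E->L->B->refl->F->L'->H->R'->A->plug->H
Char 4 ('C'): step: R->0, L->7 (L advanced); C->plug->C->R->B->L->G->refl->A->L'->D->R'->A->plug->H
Char 5 ('F'): step: R->1, L=7; F->plug->F->R->G->L->E->refl->H->L'->C->R'->H->plug->A
Char 6 ('F'): step: R->2, L=7; F->plug->F->R->E->L->D->refl->C->L'->A->R'->D->plug->D
Char 7 ('F'): step: R->3, L=7; F->plug->F->R->A->L->C->refl->D->L'->E->R'->D->plug->D
Char 8 ('C'): step: R->4, L=7; C->plug->C->R->D->L->A->refl->G->L'->B->R'->H->plug->A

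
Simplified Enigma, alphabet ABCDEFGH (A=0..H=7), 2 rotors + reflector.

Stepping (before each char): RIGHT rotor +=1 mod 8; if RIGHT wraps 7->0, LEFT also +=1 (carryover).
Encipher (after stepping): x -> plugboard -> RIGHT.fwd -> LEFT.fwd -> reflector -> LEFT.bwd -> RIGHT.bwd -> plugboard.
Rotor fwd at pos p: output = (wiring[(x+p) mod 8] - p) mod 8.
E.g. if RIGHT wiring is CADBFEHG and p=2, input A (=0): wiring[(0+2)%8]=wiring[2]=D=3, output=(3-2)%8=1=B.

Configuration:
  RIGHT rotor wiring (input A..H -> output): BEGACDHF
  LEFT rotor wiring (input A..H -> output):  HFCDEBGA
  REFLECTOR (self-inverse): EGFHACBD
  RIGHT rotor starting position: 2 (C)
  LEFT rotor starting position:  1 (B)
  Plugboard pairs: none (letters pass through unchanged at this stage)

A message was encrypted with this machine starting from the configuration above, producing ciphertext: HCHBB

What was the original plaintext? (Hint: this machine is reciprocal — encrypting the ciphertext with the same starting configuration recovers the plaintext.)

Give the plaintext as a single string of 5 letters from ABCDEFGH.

Answer: FABAC

Derivation:
Char 1 ('H'): step: R->3, L=1; H->plug->H->R->D->L->D->refl->H->L'->G->R'->F->plug->F
Char 2 ('C'): step: R->4, L=1; C->plug->C->R->D->L->D->refl->H->L'->G->R'->A->plug->A
Char 3 ('H'): step: R->5, L=1; H->plug->H->R->F->L->F->refl->C->L'->C->R'->B->plug->B
Char 4 ('B'): step: R->6, L=1; B->plug->B->R->H->L->G->refl->B->L'->B->R'->A->plug->A
Char 5 ('B'): step: R->7, L=1; B->plug->B->R->C->L->C->refl->F->L'->F->R'->C->plug->C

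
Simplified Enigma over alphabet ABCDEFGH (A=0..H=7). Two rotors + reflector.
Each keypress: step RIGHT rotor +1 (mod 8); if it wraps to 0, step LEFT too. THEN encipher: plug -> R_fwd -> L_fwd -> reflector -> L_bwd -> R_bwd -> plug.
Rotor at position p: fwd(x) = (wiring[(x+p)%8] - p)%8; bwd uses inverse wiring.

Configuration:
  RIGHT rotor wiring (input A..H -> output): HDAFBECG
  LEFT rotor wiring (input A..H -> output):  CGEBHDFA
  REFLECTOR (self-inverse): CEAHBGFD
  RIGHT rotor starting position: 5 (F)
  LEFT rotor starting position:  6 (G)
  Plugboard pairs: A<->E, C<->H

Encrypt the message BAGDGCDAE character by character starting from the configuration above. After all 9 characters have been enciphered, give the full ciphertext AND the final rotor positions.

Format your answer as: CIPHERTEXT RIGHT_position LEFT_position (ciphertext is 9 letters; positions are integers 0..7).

Char 1 ('B'): step: R->6, L=6; B->plug->B->R->A->L->H->refl->D->L'->F->R'->D->plug->D
Char 2 ('A'): step: R->7, L=6; A->plug->E->R->G->L->B->refl->E->L'->C->R'->F->plug->F
Char 3 ('G'): step: R->0, L->7 (L advanced); G->plug->G->R->C->L->H->refl->D->L'->B->R'->E->plug->A
Char 4 ('D'): step: R->1, L=7; D->plug->D->R->A->L->B->refl->E->L'->G->R'->H->plug->C
Char 5 ('G'): step: R->2, L=7; G->plug->G->R->F->L->A->refl->C->L'->E->R'->F->plug->F
Char 6 ('C'): step: R->3, L=7; C->plug->H->R->F->L->A->refl->C->L'->E->R'->F->plug->F
Char 7 ('D'): step: R->4, L=7; D->plug->D->R->C->L->H->refl->D->L'->B->R'->H->plug->C
Char 8 ('A'): step: R->5, L=7; A->plug->E->R->G->L->E->refl->B->L'->A->R'->G->plug->G
Char 9 ('E'): step: R->6, L=7; E->plug->A->R->E->L->C->refl->A->L'->F->R'->D->plug->D
Final: ciphertext=DFACFFCGD, RIGHT=6, LEFT=7

Answer: DFACFFCGD 6 7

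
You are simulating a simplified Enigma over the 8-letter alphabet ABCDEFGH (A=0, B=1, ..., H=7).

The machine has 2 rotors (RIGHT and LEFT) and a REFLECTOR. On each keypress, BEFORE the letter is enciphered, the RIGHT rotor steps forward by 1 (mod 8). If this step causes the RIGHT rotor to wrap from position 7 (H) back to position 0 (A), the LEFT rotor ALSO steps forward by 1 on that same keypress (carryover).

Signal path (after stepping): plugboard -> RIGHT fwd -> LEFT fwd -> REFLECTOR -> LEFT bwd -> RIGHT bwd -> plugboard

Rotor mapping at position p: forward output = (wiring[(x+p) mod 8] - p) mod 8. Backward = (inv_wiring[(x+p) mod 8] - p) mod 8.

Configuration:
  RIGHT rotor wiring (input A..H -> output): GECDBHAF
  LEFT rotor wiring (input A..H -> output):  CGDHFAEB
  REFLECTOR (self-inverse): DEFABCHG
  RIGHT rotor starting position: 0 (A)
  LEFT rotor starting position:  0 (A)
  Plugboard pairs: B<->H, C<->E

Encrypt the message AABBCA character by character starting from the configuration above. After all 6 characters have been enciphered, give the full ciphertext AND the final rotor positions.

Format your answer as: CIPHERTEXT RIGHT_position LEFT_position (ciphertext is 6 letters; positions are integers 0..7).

Char 1 ('A'): step: R->1, L=0; A->plug->A->R->D->L->H->refl->G->L'->B->R'->B->plug->H
Char 2 ('A'): step: R->2, L=0; A->plug->A->R->A->L->C->refl->F->L'->E->R'->G->plug->G
Char 3 ('B'): step: R->3, L=0; B->plug->H->R->H->L->B->refl->E->L'->G->R'->B->plug->H
Char 4 ('B'): step: R->4, L=0; B->plug->H->R->H->L->B->refl->E->L'->G->R'->G->plug->G
Char 5 ('C'): step: R->5, L=0; C->plug->E->R->H->L->B->refl->E->L'->G->R'->G->plug->G
Char 6 ('A'): step: R->6, L=0; A->plug->A->R->C->L->D->refl->A->L'->F->R'->F->plug->F
Final: ciphertext=HGHGGF, RIGHT=6, LEFT=0

Answer: HGHGGF 6 0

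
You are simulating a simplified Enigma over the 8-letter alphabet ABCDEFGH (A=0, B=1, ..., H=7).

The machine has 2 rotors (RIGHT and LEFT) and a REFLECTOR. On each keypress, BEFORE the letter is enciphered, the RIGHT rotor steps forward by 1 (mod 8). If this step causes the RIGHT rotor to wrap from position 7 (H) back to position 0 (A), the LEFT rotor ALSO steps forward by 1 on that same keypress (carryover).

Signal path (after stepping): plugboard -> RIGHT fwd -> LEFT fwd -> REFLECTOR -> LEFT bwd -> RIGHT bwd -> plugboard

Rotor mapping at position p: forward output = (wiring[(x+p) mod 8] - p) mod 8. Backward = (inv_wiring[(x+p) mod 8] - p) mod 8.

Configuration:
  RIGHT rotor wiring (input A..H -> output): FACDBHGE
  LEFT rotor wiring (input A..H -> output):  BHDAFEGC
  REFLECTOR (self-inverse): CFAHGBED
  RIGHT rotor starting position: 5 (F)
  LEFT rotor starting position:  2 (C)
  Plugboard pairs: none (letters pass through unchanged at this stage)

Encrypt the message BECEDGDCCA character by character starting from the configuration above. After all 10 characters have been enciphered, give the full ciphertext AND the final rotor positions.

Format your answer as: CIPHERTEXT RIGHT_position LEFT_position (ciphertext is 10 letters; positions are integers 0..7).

Char 1 ('B'): step: R->6, L=2; B->plug->B->R->G->L->H->refl->D->L'->C->R'->D->plug->D
Char 2 ('E'): step: R->7, L=2; E->plug->E->R->E->L->E->refl->G->L'->B->R'->C->plug->C
Char 3 ('C'): step: R->0, L->3 (L advanced); C->plug->C->R->C->L->B->refl->F->L'->A->R'->B->plug->B
Char 4 ('E'): step: R->1, L=3; E->plug->E->R->G->L->E->refl->G->L'->F->R'->F->plug->F
Char 5 ('D'): step: R->2, L=3; D->plug->D->R->F->L->G->refl->E->L'->G->R'->H->plug->H
Char 6 ('G'): step: R->3, L=3; G->plug->G->R->F->L->G->refl->E->L'->G->R'->B->plug->B
Char 7 ('D'): step: R->4, L=3; D->plug->D->R->A->L->F->refl->B->L'->C->R'->C->plug->C
Char 8 ('C'): step: R->5, L=3; C->plug->C->R->H->L->A->refl->C->L'->B->R'->B->plug->B
Char 9 ('C'): step: R->6, L=3; C->plug->C->R->H->L->A->refl->C->L'->B->R'->H->plug->H
Char 10 ('A'): step: R->7, L=3; A->plug->A->R->F->L->G->refl->E->L'->G->R'->B->plug->B
Final: ciphertext=DCBFHBCBHB, RIGHT=7, LEFT=3

Answer: DCBFHBCBHB 7 3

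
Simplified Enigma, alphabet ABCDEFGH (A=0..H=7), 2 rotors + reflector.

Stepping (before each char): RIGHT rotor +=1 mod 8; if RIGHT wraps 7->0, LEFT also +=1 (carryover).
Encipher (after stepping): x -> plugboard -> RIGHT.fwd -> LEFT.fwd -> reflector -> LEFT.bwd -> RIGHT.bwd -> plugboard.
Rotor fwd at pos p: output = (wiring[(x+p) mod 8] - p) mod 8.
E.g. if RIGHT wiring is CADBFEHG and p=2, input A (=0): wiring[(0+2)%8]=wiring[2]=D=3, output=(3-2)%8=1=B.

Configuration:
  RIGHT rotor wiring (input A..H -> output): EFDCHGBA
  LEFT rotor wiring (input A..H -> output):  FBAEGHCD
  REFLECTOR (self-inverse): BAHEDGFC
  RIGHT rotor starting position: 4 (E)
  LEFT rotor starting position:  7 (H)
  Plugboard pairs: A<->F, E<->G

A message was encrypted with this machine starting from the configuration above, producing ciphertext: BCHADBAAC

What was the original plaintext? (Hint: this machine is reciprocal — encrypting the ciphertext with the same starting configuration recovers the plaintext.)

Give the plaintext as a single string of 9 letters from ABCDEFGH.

Answer: FFBBGDEBD

Derivation:
Char 1 ('B'): step: R->5, L=7; B->plug->B->R->E->L->F->refl->G->L'->B->R'->A->plug->F
Char 2 ('C'): step: R->6, L=7; C->plug->C->R->G->L->A->refl->B->L'->D->R'->A->plug->F
Char 3 ('H'): step: R->7, L=7; H->plug->H->R->C->L->C->refl->H->L'->F->R'->B->plug->B
Char 4 ('A'): step: R->0, L->0 (L advanced); A->plug->F->R->G->L->C->refl->H->L'->F->R'->B->plug->B
Char 5 ('D'): step: R->1, L=0; D->plug->D->R->G->L->C->refl->H->L'->F->R'->E->plug->G
Char 6 ('B'): step: R->2, L=0; B->plug->B->R->A->L->F->refl->G->L'->E->R'->D->plug->D
Char 7 ('A'): step: R->3, L=0; A->plug->F->R->B->L->B->refl->A->L'->C->R'->G->plug->E
Char 8 ('A'): step: R->4, L=0; A->plug->F->R->B->L->B->refl->A->L'->C->R'->B->plug->B
Char 9 ('C'): step: R->5, L=0; C->plug->C->R->D->L->E->refl->D->L'->H->R'->D->plug->D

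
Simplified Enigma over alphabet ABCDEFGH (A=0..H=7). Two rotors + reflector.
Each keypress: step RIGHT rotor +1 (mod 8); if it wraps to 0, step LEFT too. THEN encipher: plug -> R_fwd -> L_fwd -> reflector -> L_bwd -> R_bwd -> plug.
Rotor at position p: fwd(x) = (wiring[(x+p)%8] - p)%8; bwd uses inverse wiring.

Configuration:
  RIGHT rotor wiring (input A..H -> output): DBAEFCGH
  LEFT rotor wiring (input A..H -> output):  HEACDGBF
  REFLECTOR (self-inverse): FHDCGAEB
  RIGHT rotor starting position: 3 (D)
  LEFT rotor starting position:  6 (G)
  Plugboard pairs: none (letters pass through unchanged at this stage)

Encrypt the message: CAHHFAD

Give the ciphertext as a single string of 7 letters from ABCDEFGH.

Answer: AFAFBFF

Derivation:
Char 1 ('C'): step: R->4, L=6; C->plug->C->R->C->L->B->refl->H->L'->B->R'->A->plug->A
Char 2 ('A'): step: R->5, L=6; A->plug->A->R->F->L->E->refl->G->L'->D->R'->F->plug->F
Char 3 ('H'): step: R->6, L=6; H->plug->H->R->E->L->C->refl->D->L'->A->R'->A->plug->A
Char 4 ('H'): step: R->7, L=6; H->plug->H->R->H->L->A->refl->F->L'->G->R'->F->plug->F
Char 5 ('F'): step: R->0, L->7 (L advanced); F->plug->F->R->C->L->F->refl->A->L'->B->R'->B->plug->B
Char 6 ('A'): step: R->1, L=7; A->plug->A->R->A->L->G->refl->E->L'->F->R'->F->plug->F
Char 7 ('D'): step: R->2, L=7; D->plug->D->R->A->L->G->refl->E->L'->F->R'->F->plug->F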